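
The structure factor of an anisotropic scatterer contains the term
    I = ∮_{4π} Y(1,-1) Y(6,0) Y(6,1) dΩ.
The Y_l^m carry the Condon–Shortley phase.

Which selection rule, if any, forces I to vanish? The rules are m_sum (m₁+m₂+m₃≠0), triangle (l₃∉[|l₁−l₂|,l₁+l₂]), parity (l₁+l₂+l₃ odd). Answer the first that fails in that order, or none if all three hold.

parity

azimuthal sum: -1 + 0 + 1 = 0  ✓
5 ≤ 6 ≤ 7 (triangle on l)  ✓
L = 1 + 6 + 6 = 13 (odd)  ✗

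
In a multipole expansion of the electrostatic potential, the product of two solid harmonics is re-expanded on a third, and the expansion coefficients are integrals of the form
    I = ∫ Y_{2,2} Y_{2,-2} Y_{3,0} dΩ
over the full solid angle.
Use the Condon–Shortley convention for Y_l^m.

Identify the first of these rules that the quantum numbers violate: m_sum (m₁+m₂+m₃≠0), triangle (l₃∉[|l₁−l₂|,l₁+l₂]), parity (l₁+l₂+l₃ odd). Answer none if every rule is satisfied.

m₁+m₂+m₃ = 2 − 2 + 0 = 0  ✓
triangle: |2−2|=0 ≤ l₃=3 ≤ 2+2=4  ✓
parity: l₁+l₂+l₃ = 7 is odd  ✗

parity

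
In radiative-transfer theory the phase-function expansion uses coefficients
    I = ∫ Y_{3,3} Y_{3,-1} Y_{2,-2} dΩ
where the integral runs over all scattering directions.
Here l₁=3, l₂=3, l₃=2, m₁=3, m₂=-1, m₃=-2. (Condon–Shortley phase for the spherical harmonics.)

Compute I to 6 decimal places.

0.132981

Rules hold: Σm=0, L=8 even, 0≤2≤6.
N = 7·7·5 = 245
Δ = 4!·2!·2!/9! = 1/3780
Racah Σ t=1..3: t=1:−1/24 t=2:+1/4 t=3:−1/24 = 1/6
⇒ 3j(3 3 2; 0 0 0)² = 4/105, sgn +1
Racah Σ t=0..0: t=0:+1/96 = 1/96
⇒ 3j(3 3 2; 3 -1 -2)² = 1/42, sgn +1
4πI² = N·(3j₀)²·(3jₘ)² = 2/9
I = +1·√(0.222222/4π) = 0.13298076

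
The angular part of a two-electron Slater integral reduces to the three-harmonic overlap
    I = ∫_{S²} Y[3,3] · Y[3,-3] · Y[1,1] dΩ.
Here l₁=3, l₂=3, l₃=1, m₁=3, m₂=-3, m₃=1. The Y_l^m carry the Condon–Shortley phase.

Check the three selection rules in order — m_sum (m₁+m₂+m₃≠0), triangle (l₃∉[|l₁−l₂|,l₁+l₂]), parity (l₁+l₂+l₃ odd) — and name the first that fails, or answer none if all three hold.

m_sum

azimuthal sum: 3 − 3 + 1 = 1  ✗
0 ≤ 1 ≤ 6 (triangle on l)
L = 3 + 3 + 1 = 7 (odd)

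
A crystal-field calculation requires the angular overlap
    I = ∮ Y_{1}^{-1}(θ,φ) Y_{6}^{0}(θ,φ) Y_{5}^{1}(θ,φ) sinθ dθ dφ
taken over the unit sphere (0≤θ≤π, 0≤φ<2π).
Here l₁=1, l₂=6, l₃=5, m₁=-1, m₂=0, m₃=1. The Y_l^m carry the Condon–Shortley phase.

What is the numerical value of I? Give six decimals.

0.158246

Rules hold: Σm=0, L=12 even, 5≤5≤7.
N = 3·13·11 = 429
Δ = 2!·0!·10!/13! = 1/858
Racah Σ t=1..1: t=1:−1/14400 = -1/14400
⇒ 3j(1 6 5; 0 0 0)² = 6/143, sgn +1
Racah Σ t=2..2: t=2:+1/34560 = 1/34560
⇒ 3j(1 6 5; -1 0 1)² = 5/286, sgn +1
4πI² = N·(3j₀)²·(3jₘ)² = 45/143
I = +1·√(0.314685/4π) = 0.15824621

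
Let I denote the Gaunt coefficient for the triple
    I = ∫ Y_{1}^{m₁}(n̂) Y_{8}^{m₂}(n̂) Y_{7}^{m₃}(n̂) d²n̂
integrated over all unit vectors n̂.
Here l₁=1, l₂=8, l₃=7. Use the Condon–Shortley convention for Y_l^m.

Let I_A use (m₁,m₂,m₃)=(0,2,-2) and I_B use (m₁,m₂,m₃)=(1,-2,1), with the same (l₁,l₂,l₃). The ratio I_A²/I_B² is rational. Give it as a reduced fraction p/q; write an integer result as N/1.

4/3

Shared (l₁,l₂,l₃)=(1,8,7): N and (l;000)² cancel in I_A²/I_B².
A: Δ = 2!·0!·14!/17! = 1/2040; Racah Σ t=1..1: t=1:−1/43545600 = -1/43545600; ⇒ 3j(1 8 7; 0 2 -2)² = 1/34, sgn +1
B: Δ = 2!·0!·14!/17! = 1/2040; Racah Σ t=0..0: t=0:+1/58060800 = 1/58060800; ⇒ 3j(1 8 7; 1 -2 1)² = 3/136, sgn +1
I_A²/I_B² = (1/34)/(3/136) = 4/3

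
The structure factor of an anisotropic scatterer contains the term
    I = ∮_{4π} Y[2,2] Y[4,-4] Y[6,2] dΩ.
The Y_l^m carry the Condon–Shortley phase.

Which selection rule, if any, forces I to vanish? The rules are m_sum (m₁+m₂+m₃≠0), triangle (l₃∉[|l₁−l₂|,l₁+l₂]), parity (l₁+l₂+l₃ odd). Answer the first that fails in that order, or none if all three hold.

Σmᵢ = 0  ✓
l₃∈[|l₁−l₂|,l₁+l₂]=[2,6], have l₃=6  ✓
Σlᵢ = 12 ⇒ even  ✓

none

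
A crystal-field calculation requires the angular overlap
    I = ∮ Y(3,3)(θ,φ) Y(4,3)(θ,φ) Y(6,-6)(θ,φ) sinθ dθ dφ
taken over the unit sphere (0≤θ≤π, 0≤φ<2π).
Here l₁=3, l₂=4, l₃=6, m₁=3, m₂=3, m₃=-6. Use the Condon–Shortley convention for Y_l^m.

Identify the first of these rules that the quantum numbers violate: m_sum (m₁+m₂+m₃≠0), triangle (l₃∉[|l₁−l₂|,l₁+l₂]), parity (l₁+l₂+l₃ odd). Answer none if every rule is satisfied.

Σmᵢ = 0  ✓
l₃∈[|l₁−l₂|,l₁+l₂]=[1,7], have l₃=6  ✓
Σlᵢ = 13 ⇒ odd  ✗

parity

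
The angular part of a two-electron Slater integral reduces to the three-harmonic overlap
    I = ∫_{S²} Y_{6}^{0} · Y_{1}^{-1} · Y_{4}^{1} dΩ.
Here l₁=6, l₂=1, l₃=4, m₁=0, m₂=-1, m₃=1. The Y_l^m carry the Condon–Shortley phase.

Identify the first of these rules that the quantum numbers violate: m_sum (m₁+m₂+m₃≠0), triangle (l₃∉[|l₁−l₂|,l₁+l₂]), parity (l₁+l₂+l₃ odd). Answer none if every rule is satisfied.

triangle

azimuthal sum: 0 − 1 + 1 = 0  ✓
5 ≤ 4 ≤ 7 (triangle on l)  ✗
L = 6 + 1 + 4 = 11 (odd)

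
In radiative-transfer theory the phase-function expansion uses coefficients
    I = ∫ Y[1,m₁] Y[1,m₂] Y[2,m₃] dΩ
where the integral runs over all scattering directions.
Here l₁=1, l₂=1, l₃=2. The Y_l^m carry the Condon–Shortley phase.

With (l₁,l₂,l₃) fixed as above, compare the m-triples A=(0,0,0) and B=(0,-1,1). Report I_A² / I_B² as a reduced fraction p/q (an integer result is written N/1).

4/3

Shared (l₁,l₂,l₃)=(1,1,2): N and (l;000)² cancel in I_A²/I_B².
A: Δ = 0!·2!·2!/5! = 1/30; Racah Σ t=0..0: t=0:+1/1 = 1/1; ⇒ 3j(1 1 2; 0 0 0)² = 2/15, sgn +1
B: Δ = 0!·2!·2!/5! = 1/30; Racah Σ t=0..0: t=0:+1/2 = 1/2; ⇒ 3j(1 1 2; 0 -1 1)² = 1/10, sgn -1
I_A²/I_B² = (2/15)/(1/10) = 4/3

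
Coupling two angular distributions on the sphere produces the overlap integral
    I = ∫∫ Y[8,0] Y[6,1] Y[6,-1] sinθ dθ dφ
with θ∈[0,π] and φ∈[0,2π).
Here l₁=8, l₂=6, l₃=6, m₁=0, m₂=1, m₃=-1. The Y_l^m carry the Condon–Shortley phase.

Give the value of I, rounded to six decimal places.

Rules hold: Σm=0, L=20 even, 2≤6≤14.
N = 17·13·13 = 2873
Δ = 8!·8!·4!/21! = 1/1309458150
Racah Σ t=2..6: t=2:+1/49766400 t=3:−1/3110400 t=4:+1/1327104 t=5:−1/3110400 t=6:+1/49766400 = 1/6635520
⇒ 3j(8 6 6; 0 0 0)² = 350/46189, sgn +1
Racah Σ t=3..7: t=3:−1/12441600 t=4:+1/1990656 t=5:−1/2073600 t=6:+1/12441600 t=7:−1/609638400 = 1/54190080
⇒ 3j(8 6 6; 0 1 -1)² = 50/323323, sgn -1
4πI² = N·(3j₀)²·(3jₘ)² = 2500/742577
I = -1·√(0.00336665/4π) = -0.01636795

-0.016368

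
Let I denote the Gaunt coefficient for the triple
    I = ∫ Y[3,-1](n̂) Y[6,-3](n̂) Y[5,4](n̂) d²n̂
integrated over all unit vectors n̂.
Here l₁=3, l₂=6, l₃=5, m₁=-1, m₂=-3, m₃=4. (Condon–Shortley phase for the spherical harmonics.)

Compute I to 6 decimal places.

m-sum 0 ✓  L=14 even ✓  3≤5≤9 ✓
Π(2lᵢ+1) = 7×13×11 = 1001
triangle coeff Δ(3,6,5) = 1/675675
Σ_t [1,3]: t=1:−1/8640 t=2:+1/2304 t=3:−1/8640 = 7/34560
(3j)²=7/429 [(3 6 5; 0 0 0)], sign=-1
Σ_t [2,3]: t=2:+1/40320 t=3:−1/241920 = 1/48384
(3j)²=24/1001 [(3 6 5; -1 -3 4)], sign=-1
⇒ 4πI² = 56/143
I = (+1)√(56/143/(4π)) = 0.17653103

0.176531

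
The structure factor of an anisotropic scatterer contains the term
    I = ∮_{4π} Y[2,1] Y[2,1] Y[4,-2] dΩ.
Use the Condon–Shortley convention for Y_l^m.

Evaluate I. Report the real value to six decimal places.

Checks pass: Σm=0; 8 even; l₃=4∈[0,4].
(2·2+1)(2·2+1)(2·4+1) = 225
Δ: 0! 4! 4! / 9! → 1/630
sum: t=0:+1/16 = 1/16
3j²(2 2 4; 0 0 0) = Δ·Π!·Σ² = 2/35  (sign +1)
sum: t=0:+1/36 = 1/36
3j²(2 2 4; 1 1 -2) = Δ·Π!·Σ² = 4/63  (sign +1)
combine: 4πI² = 225·2/35·4/63 = 40/49
take √, sign +1: I = 0.25487487

0.254875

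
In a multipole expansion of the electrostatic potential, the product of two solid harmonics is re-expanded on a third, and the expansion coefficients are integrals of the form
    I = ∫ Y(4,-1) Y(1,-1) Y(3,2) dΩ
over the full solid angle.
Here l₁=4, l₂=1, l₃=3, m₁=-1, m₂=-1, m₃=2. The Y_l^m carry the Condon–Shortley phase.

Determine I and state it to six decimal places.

m-sum 0 ✓  L=8 even ✓  3≤3≤5 ✓
Π(2lᵢ+1) = 9×3×7 = 189
triangle coeff Δ(4,1,3) = 1/252
Σ_t [1,1]: t=1:−1/36 = -1/36
(3j)²=4/63 [(4 1 3; 0 0 0)], sign=+1
Σ_t [0,0]: t=0:+1/240 = 1/240
(3j)²=1/84 [(4 1 3; -1 -1 2)], sign=-1
⇒ 4πI² = 1/7
I = (-1)√(1/7/(4π)) = -0.10662181

-0.106622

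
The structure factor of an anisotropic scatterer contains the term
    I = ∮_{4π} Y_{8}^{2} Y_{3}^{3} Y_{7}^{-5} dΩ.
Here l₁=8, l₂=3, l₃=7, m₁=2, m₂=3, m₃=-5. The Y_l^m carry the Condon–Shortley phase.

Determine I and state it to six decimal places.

-0.069177

m-sum 0 ✓  L=18 even ✓  5≤7≤11 ✓
Π(2lᵢ+1) = 17×7×15 = 1785
triangle coeff Δ(8,3,7) = 1/5290740
Σ_t [1,3]: t=1:−1/7257600 t=2:+1/2073600 t=3:−1/7257600 = 1/4838400
(3j)²=252/20995 [(8 3 7; 0 0 0)], sign=-1
Σ_t [4,4]: t=4:+1/348364800 = 1/348364800
(3j)²=165/58786 [(8 3 7; 2 3 -5)], sign=+1
⇒ 4πI² = 62370/1037153
I = (-1)√(62370/1037153/(4π)) = -0.06917697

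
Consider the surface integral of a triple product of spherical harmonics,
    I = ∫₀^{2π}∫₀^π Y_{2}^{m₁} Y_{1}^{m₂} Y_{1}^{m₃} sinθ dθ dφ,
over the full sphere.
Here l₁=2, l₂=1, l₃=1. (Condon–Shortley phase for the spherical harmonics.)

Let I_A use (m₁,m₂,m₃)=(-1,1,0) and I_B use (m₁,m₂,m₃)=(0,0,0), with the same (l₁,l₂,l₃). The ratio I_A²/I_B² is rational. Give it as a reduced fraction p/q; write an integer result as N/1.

Shared (l₁,l₂,l₃)=(2,1,1): N and (l;000)² cancel in I_A²/I_B².
A: Δ = 2!·2!·0!/5! = 1/30; Racah Σ t=2..2: t=2:+1/2 = 1/2; ⇒ 3j(2 1 1; -1 1 0)² = 1/10, sgn -1
B: Δ = 2!·2!·0!/5! = 1/30; Racah Σ t=1..1: t=1:−1/1 = -1/1; ⇒ 3j(2 1 1; 0 0 0)² = 2/15, sgn +1
I_A²/I_B² = (1/10)/(2/15) = 3/4

3/4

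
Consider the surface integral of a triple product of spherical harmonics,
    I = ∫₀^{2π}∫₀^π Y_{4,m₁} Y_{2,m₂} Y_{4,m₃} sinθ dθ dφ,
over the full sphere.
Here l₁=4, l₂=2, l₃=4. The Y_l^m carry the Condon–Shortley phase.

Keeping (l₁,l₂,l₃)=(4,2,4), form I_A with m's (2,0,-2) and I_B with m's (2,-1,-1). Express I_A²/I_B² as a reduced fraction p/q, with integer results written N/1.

Shared (l₁,l₂,l₃)=(4,2,4): N and (l;000)² cancel in I_A²/I_B².
A: Δ = 2!·6!·2!/11! = 1/13860; Racah Σ t=0..2: t=0:+1/192 t=1:−1/120 t=2:+1/2880 = -1/360; ⇒ 3j(4 2 4; 2 0 -2)² = 16/3465, sgn -1
B: Δ = 2!·6!·2!/11! = 1/13860; Racah Σ t=0..1: t=0:+1/96 t=1:−1/240 = 1/160; ⇒ 3j(4 2 4; 2 -1 -1)² = 27/1540, sgn -1
I_A²/I_B² = (16/3465)/(27/1540) = 64/243

64/243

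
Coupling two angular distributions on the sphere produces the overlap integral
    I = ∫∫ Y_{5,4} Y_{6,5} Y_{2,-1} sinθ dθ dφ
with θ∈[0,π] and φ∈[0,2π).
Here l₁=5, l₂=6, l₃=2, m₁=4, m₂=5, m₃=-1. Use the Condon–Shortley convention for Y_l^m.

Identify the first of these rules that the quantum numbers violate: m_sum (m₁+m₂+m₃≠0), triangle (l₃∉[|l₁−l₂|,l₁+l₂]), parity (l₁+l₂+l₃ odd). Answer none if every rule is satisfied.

Σmᵢ = 8  ✗
l₃∈[|l₁−l₂|,l₁+l₂]=[1,11], have l₃=2
Σlᵢ = 13 ⇒ odd

m_sum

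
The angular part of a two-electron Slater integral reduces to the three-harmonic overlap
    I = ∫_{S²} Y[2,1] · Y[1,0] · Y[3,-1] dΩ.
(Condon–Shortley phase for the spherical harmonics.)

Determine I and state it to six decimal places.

Checks pass: Σm=0; 6 even; l₃=3∈[1,3].
(2·2+1)(2·1+1)(2·3+1) = 105
Δ: 0! 4! 2! / 7! → 1/105
sum: t=0:+1/4 = 1/4
3j²(2 1 3; 0 0 0) = Δ·Π!·Σ² = 3/35  (sign -1)
sum: t=0:+1/6 = 1/6
3j²(2 1 3; 1 0 -1) = Δ·Π!·Σ² = 8/105  (sign +1)
combine: 4πI² = 105·3/35·8/105 = 24/35
take √, sign -1: I = -0.23359668

-0.233597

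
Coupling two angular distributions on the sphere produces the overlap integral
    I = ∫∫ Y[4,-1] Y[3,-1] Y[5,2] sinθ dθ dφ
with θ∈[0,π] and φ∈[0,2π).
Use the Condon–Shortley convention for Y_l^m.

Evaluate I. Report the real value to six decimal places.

0.148044

Checks pass: Σm=0; 12 even; l₃=5∈[1,7].
(2·4+1)(2·3+1)(2·5+1) = 693
Δ: 2! 6! 4! / 13! → 1/180180
sum: t=0:+1/576 t=1:−1/144 t=2:+1/576 = -1/288
3j²(4 3 5; 0 0 0) = Δ·Π!·Σ² = 20/1001  (sign +1)
sum: t=0:+1/960 t=1:−1/288 t=2:+1/1728 = -1/540
3j²(4 3 5; -1 -1 2) = Δ·Π!·Σ² = 128/6435  (sign +1)
combine: 4πI² = 693·20/1001·128/6435 = 512/1859
take √, sign +1: I = 0.14804384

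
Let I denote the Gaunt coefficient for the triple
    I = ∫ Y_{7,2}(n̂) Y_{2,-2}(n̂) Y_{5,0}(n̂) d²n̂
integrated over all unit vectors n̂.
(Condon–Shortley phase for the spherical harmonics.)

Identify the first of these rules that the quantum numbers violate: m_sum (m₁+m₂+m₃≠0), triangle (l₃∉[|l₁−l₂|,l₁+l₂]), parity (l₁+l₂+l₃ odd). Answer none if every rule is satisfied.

azimuthal sum: 2 − 2 + 0 = 0  ✓
5 ≤ 5 ≤ 9 (triangle on l)  ✓
L = 7 + 2 + 5 = 14 (even)  ✓

none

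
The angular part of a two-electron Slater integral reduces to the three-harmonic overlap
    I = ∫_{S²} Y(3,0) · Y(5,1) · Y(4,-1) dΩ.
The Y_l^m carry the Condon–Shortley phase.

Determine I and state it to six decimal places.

Rules hold: Σm=0, L=12 even, 2≤4≤8.
N = 7·11·9 = 693
Δ = 4!·2!·6!/13! = 1/180180
Racah Σ t=1..3: t=1:−1/576 t=2:+1/144 t=3:−1/576 = 1/288
⇒ 3j(3 5 4; 0 0 0)² = 20/1001, sgn +1
Racah Σ t=1..3: t=1:−1/1440 t=2:+1/192 t=3:−1/432 = 19/8640
⇒ 3j(3 5 4; 0 1 -1)² = 361/30030, sgn -1
4πI² = N·(3j₀)²·(3jₘ)² = 2166/13013
I = -1·√(0.166449/4π) = -0.11508947

-0.115089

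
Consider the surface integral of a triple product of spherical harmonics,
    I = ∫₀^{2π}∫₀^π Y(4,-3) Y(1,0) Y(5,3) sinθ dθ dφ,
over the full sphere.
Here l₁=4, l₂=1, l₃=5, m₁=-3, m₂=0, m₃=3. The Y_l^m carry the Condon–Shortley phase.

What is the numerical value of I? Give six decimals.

Rules hold: Σm=0, L=10 even, 3≤5≤5.
N = 9·3·11 = 297
Δ = 0!·8!·2!/11! = 1/495
Racah Σ t=0..0: t=0:+1/576 = 1/576
⇒ 3j(4 1 5; 0 0 0)² = 5/99, sgn -1
Racah Σ t=0..0: t=0:+1/5040 = 1/5040
⇒ 3j(4 1 5; -3 0 3)² = 16/495, sgn +1
4πI² = N·(3j₀)²·(3jₘ)² = 16/33
I = -1·√(0.484848/4π) = -0.19642560

-0.196426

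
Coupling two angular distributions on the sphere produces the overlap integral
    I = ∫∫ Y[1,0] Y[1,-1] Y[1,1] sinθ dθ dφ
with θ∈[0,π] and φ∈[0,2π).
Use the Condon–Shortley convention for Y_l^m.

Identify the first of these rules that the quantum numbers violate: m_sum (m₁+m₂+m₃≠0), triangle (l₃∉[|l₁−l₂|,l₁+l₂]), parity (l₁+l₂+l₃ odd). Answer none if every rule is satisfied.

parity

azimuthal sum: 0 − 1 + 1 = 0  ✓
0 ≤ 1 ≤ 2 (triangle on l)  ✓
L = 1 + 1 + 1 = 3 (odd)  ✗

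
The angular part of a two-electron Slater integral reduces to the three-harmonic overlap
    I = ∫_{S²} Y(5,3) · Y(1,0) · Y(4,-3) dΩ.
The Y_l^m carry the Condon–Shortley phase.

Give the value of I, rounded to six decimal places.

m-sum 0 ✓  L=10 even ✓  4≤4≤6 ✓
Π(2lᵢ+1) = 11×3×9 = 297
triangle coeff Δ(5,1,4) = 1/495
Σ_t [1,1]: t=1:−1/576 = -1/576
(3j)²=5/99 [(5 1 4; 0 0 0)], sign=-1
Σ_t [1,1]: t=1:−1/5040 = -1/5040
(3j)²=16/495 [(5 1 4; 3 0 -3)], sign=+1
⇒ 4πI² = 16/33
I = (-1)√(16/33/(4π)) = -0.19642560

-0.196426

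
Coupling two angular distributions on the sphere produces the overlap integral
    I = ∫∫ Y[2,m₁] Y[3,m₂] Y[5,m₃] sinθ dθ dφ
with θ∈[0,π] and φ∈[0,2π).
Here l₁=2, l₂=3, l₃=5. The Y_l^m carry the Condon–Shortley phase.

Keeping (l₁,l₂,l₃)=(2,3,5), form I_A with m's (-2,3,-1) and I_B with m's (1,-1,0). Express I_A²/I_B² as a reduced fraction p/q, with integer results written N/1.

Shared (l₁,l₂,l₃)=(2,3,5): N and (l;000)² cancel in I_A²/I_B².
A: Δ = 0!·4!·6!/11! = 1/2310; Racah Σ t=0..0: t=0:+1/17280 = 1/17280; ⇒ 3j(2 3 5; -2 3 -1)² = 1/2310, sgn +1
B: Δ = 0!·4!·6!/11! = 1/2310; Racah Σ t=0..0: t=0:+1/288 = 1/288; ⇒ 3j(2 3 5; 1 -1 0)² = 5/231, sgn -1
I_A²/I_B² = (1/2310)/(5/231) = 1/50

1/50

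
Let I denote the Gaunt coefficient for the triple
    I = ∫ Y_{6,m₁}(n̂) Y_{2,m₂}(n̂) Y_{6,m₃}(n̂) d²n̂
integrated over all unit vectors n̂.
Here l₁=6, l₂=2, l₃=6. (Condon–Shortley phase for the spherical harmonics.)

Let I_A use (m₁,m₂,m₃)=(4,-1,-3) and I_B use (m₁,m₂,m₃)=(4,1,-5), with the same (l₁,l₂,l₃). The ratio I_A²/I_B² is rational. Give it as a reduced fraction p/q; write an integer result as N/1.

245/297

Shared (l₁,l₂,l₃)=(6,2,6): N and (l;000)² cancel in I_A²/I_B².
A: Δ = 2!·10!·2!/15! = 1/90090; Racah Σ t=0..1: t=0:+1/161280 t=1:−1/725760 = 1/207360; ⇒ 3j(6 2 6; 4 -1 -3)² = 7/286, sgn -1
B: Δ = 2!·10!·2!/15! = 1/90090; Racah Σ t=1..2: t=1:−1/725760 t=2:+1/7257600 = -1/806400; ⇒ 3j(6 2 6; 4 1 -5)² = 27/910, sgn +1
I_A²/I_B² = (7/286)/(27/910) = 245/297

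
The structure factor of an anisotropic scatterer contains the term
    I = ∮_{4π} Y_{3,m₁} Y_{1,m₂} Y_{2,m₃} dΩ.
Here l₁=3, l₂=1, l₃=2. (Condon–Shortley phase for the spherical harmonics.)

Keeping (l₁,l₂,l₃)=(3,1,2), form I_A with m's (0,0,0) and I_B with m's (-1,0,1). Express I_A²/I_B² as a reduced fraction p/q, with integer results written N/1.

9/8

Same 3,1,2: normalisation and zero-m 3j drop out of the ratio.
A: Δ: 2! 4! 0! / 7! → 1/105; sum: t=1:−1/4 = -1/4; 3j²(3 1 2; 0 0 0) = Δ·Π!·Σ² = 3/35  (sign -1)
B: Δ: 2! 4! 0! / 7! → 1/105; sum: t=1:−1/6 = -1/6; 3j²(3 1 2; -1 0 1) = Δ·Π!·Σ² = 8/105  (sign +1)
I_A²/I_B² = (3/35)/(8/105) = 9/8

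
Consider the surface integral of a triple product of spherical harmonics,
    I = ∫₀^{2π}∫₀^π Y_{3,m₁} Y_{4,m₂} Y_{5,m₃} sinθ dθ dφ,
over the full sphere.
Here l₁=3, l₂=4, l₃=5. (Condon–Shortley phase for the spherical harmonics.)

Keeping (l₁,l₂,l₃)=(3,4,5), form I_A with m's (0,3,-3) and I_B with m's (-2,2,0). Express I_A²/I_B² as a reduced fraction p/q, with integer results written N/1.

Same 3,4,5: normalisation and zero-m 3j drop out of the ratio.
A: Δ: 2! 4! 6! / 13! → 1/180180; sum: t=1:−1/2880 t=2:+1/1440 = 1/2880; 3j²(3 4 5; 0 3 -3) = Δ·Π!·Σ² = 7/715  (sign +1)
B: Δ: 2! 4! 6! / 13! → 1/180180; sum: t=1:−1/2880 t=2:+1/576 = 1/720; 3j²(3 4 5; -2 2 0) = Δ·Π!·Σ² = 80/3003  (sign -1)
I_A²/I_B² = (7/715)/(80/3003) = 147/400

147/400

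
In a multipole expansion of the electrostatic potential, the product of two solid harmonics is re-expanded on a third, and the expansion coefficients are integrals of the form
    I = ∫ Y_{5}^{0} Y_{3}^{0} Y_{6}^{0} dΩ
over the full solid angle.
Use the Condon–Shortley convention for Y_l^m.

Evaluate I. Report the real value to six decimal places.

0.145631

m-sum 0 ✓  L=14 even ✓  2≤6≤8 ✓
Π(2lᵢ+1) = 11×7×13 = 1001
triangle coeff Δ(5,3,6) = 1/675675
Σ_t [0,2]: t=0:+1/8640 t=1:−1/2304 t=2:+1/8640 = -7/34560
(3j)²=7/429 [(5 3 6; 0 0 0)], sign=-1
(m-triple is (0,0,0) — same symbol as above.)
⇒ 4πI² = 343/1287
I = (+1)√(343/1287/(4π)) = 0.14563067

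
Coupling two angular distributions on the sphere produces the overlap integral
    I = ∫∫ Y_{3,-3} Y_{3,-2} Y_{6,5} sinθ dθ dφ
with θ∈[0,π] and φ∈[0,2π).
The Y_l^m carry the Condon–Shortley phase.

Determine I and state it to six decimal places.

m-sum 0 ✓  L=12 even ✓  0≤6≤6 ✓
Π(2lᵢ+1) = 7×7×13 = 637
triangle coeff Δ(3,3,6) = 1/12012
Σ_t [0,0]: t=0:+1/1296 = 1/1296
(3j)²=100/3003 [(3 3 6; 0 0 0)], sign=+1
Σ_t [0,0]: t=0:+1/86400 = 1/86400
(3j)²=1/26 [(3 3 6; -3 -2 5)], sign=-1
⇒ 4πI² = 350/429
I = (-1)√(350/429/(4π)) = -0.25480060

-0.254801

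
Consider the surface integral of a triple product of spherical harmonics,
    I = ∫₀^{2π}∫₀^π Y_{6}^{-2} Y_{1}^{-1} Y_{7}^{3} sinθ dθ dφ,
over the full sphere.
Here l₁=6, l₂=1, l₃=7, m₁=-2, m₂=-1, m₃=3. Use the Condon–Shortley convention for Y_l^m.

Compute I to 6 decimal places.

Checks pass: Σm=0; 14 even; l₃=7∈[5,7].
(2·6+1)(2·1+1)(2·7+1) = 585
Δ: 0! 12! 2! / 15! → 1/1365
sum: t=0:+1/518400 = 1/518400
3j²(6 1 7; 0 0 0) = Δ·Π!·Σ² = 7/195  (sign -1)
sum: t=0:+1/1935360 = 1/1935360
3j²(6 1 7; -2 -1 3) = Δ·Π!·Σ² = 3/91  (sign +1)
combine: 4πI² = 585·7/195·3/91 = 9/13
take √, sign -1: I = -0.23471705

-0.234717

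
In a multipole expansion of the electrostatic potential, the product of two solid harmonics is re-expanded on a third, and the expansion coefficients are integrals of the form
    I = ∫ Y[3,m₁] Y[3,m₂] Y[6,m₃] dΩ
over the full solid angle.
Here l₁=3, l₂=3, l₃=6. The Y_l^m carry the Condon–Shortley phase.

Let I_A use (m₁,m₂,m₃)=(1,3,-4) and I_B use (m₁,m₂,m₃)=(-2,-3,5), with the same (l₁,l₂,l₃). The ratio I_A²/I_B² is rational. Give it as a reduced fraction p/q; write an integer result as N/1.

Same 3,3,6: normalisation and zero-m 3j drop out of the ratio.
A: Δ: 0! 6! 6! / 13! → 1/12012; sum: t=0:+1/34560 = 1/34560; 3j²(3 3 6; 1 3 -4) = Δ·Π!·Σ² = 5/286  (sign +1)
B: Δ: 0! 6! 6! / 13! → 1/12012; sum: t=0:+1/86400 = 1/86400; 3j²(3 3 6; -2 -3 5) = Δ·Π!·Σ² = 1/26  (sign -1)
I_A²/I_B² = (5/286)/(1/26) = 5/11

5/11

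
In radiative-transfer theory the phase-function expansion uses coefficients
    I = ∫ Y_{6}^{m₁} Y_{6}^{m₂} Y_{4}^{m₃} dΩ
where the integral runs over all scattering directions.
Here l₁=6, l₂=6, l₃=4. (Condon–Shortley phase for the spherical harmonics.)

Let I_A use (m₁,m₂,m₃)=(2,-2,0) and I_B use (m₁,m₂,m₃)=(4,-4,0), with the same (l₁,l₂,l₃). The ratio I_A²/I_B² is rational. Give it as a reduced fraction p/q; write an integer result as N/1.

121/9216

Same 6,6,4: normalisation and zero-m 3j drop out of the ratio.
A: Δ: 8! 4! 4! / 17! → 1/15315300; sum: t=0:+1/23224320 t=1:−1/181440 t=2:+1/23040 t=3:−1/25920 t=4:+1/331776 = 11/4644864; 3j²(6 6 4; 2 -2 0) = Δ·Π!·Σ² = 11/55692  (sign +1)
B: Δ: 8! 4! 4! / 17! → 1/15315300; sum: t=0:+1/645120 t=1:−1/181440 t=2:+1/829440 = -1/362880; 3j²(6 6 4; 4 -4 0) = Δ·Π!·Σ² = 256/17017  (sign -1)
I_A²/I_B² = (11/55692)/(256/17017) = 121/9216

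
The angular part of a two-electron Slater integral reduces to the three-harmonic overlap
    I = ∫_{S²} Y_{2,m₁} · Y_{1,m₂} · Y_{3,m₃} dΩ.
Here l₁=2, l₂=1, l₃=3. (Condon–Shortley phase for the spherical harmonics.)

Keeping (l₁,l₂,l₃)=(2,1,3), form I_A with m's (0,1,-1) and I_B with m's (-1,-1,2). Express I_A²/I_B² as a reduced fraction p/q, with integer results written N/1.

Shared (l₁,l₂,l₃)=(2,1,3): N and (l;000)² cancel in I_A²/I_B².
A: Δ = 0!·4!·2!/7! = 1/105; Racah Σ t=0..0: t=0:+1/8 = 1/8; ⇒ 3j(2 1 3; 0 1 -1)² = 2/35, sgn +1
B: Δ = 0!·4!·2!/7! = 1/105; Racah Σ t=0..0: t=0:+1/12 = 1/12; ⇒ 3j(2 1 3; -1 -1 2)² = 2/21, sgn -1
I_A²/I_B² = (2/35)/(2/21) = 3/5

3/5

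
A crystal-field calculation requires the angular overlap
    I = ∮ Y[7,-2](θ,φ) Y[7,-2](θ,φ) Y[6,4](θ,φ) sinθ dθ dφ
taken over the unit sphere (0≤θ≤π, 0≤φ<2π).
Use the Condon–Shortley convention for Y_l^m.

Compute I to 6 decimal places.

Checks pass: Σm=0; 20 even; l₃=6∈[0,14].
(2·7+1)(2·7+1)(2·6+1) = 2925
Δ: 8! 6! 6! / 21! → 1/2444321880
sum: t=1:−1/2612736000 t=2:+1/20736000 t=3:−1/1658880 t=4:+1/746496 t=5:−1/1658880 t=6:+1/20736000 t=7:−1/2612736000 = 1/4354560
3j²(7 7 6; 0 0 0) = Δ·Π!·Σ² = 1000/138567  (sign +1)
sum: t=3:−1/24883200 t=4:+1/8294400 t=5:−1/24883200 = 1/24883200
3j²(7 7 6; -2 -2 4) = Δ·Π!·Σ² = 420/46189  (sign +1)
combine: 4πI² = 2925·1000/138567·420/46189 = 31500000/164109517
take √, sign +1: I = 0.12359004

0.123590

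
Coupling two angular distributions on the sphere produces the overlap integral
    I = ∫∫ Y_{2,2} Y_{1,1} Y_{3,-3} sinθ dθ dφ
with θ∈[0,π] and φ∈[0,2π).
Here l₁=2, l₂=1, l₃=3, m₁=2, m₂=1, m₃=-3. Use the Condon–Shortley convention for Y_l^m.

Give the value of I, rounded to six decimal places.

-0.319865

Rules hold: Σm=0, L=6 even, 1≤3≤3.
N = 5·3·7 = 105
Δ = 0!·4!·2!/7! = 1/105
Racah Σ t=0..0: t=0:+1/4 = 1/4
⇒ 3j(2 1 3; 0 0 0)² = 3/35, sgn -1
Racah Σ t=0..0: t=0:+1/48 = 1/48
⇒ 3j(2 1 3; 2 1 -3)² = 1/7, sgn +1
4πI² = N·(3j₀)²·(3jₘ)² = 9/7
I = -1·√(1.28571/4π) = -0.31986543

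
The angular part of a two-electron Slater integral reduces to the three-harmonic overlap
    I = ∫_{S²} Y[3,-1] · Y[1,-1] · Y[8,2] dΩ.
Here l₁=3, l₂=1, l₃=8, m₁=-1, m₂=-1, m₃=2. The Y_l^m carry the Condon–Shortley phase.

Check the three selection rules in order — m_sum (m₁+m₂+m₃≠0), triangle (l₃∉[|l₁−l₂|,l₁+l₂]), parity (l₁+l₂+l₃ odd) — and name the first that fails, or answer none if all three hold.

m₁+m₂+m₃ = -1 − 1 + 2 = 0  ✓
triangle: |3−1|=2 ≤ l₃=8 ≤ 3+1=4  ✗
parity: l₁+l₂+l₃ = 12 is even

triangle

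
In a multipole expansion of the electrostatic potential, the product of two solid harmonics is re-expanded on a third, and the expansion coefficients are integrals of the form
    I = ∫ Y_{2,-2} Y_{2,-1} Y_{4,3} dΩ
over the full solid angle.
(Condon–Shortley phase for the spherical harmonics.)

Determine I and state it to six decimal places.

m-sum 0 ✓  L=8 even ✓  0≤4≤4 ✓
Π(2lᵢ+1) = 5×5×9 = 225
triangle coeff Δ(2,2,4) = 1/630
Σ_t [0,0]: t=0:+1/16 = 1/16
(3j)²=2/35 [(2 2 4; 0 0 0)], sign=+1
Σ_t [0,0]: t=0:+1/144 = 1/144
(3j)²=1/18 [(2 2 4; -2 -1 3)], sign=-1
⇒ 4πI² = 5/7
I = (-1)√(5/7/(4π)) = -0.23841361

-0.238414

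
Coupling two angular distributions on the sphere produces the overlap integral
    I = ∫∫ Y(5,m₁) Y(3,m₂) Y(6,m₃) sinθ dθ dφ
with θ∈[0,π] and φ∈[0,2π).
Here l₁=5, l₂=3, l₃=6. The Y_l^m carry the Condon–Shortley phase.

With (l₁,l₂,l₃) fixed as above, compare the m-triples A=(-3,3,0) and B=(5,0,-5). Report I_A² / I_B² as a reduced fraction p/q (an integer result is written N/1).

28/99

Shared (l₁,l₂,l₃)=(5,3,6): N and (l;000)² cancel in I_A²/I_B².
A: Δ = 2!·8!·4!/15! = 1/675675; Racah Σ t=2..2: t=2:+1/69120 = 1/69120; ⇒ 3j(5 3 6; -3 3 0)² = 4/429, sgn +1
B: Δ = 2!·8!·4!/15! = 1/675675; Racah Σ t=0..0: t=0:+1/483840 = 1/483840; ⇒ 3j(5 3 6; 5 0 -5)² = 3/91, sgn -1
I_A²/I_B² = (4/429)/(3/91) = 28/99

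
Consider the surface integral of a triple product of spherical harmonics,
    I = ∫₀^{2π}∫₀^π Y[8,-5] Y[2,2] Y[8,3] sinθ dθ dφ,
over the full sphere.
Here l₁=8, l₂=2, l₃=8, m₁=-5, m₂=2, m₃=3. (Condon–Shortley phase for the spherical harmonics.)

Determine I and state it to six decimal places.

Checks pass: Σm=0; 18 even; l₃=8∈[6,10].
(2·8+1)(2·2+1)(2·8+1) = 1445
Δ: 2! 14! 2! / 19! → 1/348840
sum: t=0:+1/116121600 t=1:−1/25401600 t=2:+1/116121600 = -1/45158400
3j²(8 2 8; 0 0 0) = Δ·Π!·Σ² = 24/1615  (sign -1)
sum: t=2:+1/958003200 = 1/958003200
3j²(8 2 8; -5 2 3) = Δ·Π!·Σ² = 13/969  (sign -1)
combine: 4πI² = 1445·24/1615·13/969 = 104/361
take √, sign +1: I = 0.15141125

0.151411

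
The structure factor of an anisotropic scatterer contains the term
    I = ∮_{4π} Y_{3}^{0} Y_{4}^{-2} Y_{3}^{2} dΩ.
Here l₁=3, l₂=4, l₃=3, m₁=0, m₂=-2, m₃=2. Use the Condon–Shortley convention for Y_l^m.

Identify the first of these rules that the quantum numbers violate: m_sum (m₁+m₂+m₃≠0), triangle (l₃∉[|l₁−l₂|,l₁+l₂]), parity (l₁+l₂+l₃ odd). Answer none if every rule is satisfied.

Σmᵢ = 0  ✓
l₃∈[|l₁−l₂|,l₁+l₂]=[1,7], have l₃=3  ✓
Σlᵢ = 10 ⇒ even  ✓

none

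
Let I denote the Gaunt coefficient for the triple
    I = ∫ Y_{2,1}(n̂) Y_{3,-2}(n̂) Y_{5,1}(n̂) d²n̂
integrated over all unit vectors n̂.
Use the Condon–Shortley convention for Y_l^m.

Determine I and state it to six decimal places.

Rules hold: Σm=0, L=10 even, 1≤5≤5.
N = 5·7·11 = 385
Δ = 0!·4!·6!/11! = 1/2310
Racah Σ t=0..0: t=0:+1/144 = 1/144
⇒ 3j(2 3 5; 0 0 0)² = 10/231, sgn -1
Racah Σ t=0..0: t=0:+1/720 = 1/720
⇒ 3j(2 3 5; 1 -2 1)² = 4/385, sgn +1
4πI² = N·(3j₀)²·(3jₘ)² = 40/231
I = -1·√(0.17316/4π) = -0.11738675

-0.117387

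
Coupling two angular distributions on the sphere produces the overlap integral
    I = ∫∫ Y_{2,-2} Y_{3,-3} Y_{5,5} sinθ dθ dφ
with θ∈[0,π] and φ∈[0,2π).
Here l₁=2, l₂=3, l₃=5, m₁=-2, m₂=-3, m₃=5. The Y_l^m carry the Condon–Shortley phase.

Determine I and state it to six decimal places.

-0.347235

Rules hold: Σm=0, L=10 even, 1≤5≤5.
N = 5·7·11 = 385
Δ = 0!·4!·6!/11! = 1/2310
Racah Σ t=0..0: t=0:+1/144 = 1/144
⇒ 3j(2 3 5; 0 0 0)² = 10/231, sgn -1
Racah Σ t=0..0: t=0:+1/17280 = 1/17280
⇒ 3j(2 3 5; -2 -3 5)² = 1/11, sgn +1
4πI² = N·(3j₀)²·(3jₘ)² = 50/33
I = -1·√(1.51515/4π) = -0.34723469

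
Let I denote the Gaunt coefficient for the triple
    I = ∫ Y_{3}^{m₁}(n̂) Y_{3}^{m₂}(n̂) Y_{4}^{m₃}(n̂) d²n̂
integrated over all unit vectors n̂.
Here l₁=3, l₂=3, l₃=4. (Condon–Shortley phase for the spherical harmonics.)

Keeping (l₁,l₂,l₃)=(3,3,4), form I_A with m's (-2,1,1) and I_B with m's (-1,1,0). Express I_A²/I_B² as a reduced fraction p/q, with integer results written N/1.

32/1

l's match ⇒ only the (l;m) 3-j factors differ between A and B.
A: triangle coeff Δ(3,3,4) = 1/34650; Σ_t [1,2]: t=1:−1/144 t=2:+1/48 = 1/72; (3j)²=16/693 [(3 3 4; -2 1 1)], sign=-1
B: triangle coeff Δ(3,3,4) = 1/34650; Σ_t [0,2]: t=0:+1/1152 t=1:−1/36 t=2:+1/32 = 5/1152; (3j)²=1/1386 [(3 3 4; -1 1 0)], sign=+1
I_A²/I_B² = (16/693)/(1/1386) = 32/1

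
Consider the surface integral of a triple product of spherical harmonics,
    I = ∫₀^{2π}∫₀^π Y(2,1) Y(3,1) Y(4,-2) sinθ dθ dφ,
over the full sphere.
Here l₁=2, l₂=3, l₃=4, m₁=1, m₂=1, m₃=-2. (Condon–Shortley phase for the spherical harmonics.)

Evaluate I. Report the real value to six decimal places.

0.000000

l₁+l₂+l₃=9 is odd: 3j(l;000)=0 ⇒ I=0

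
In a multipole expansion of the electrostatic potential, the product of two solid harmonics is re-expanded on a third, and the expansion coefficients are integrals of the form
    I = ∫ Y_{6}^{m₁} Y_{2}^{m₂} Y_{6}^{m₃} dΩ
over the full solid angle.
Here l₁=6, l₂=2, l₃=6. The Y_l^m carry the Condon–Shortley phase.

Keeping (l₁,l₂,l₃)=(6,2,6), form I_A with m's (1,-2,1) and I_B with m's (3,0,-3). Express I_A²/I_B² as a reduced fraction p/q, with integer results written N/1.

294/25

l's match ⇒ only the (l;m) 3-j factors differ between A and B.
A: triangle coeff Δ(6,2,6) = 1/90090; Σ_t [0,0]: t=0:+1/57600 = 1/57600; (3j)²=21/715 [(6 2 6; 1 -2 1)], sign=-1
B: triangle coeff Δ(6,2,6) = 1/90090; Σ_t [0,2]: t=0:+1/120960 t=1:−1/80640 t=2:+1/1451520 = -1/290304; (3j)²=5/2002 [(6 2 6; 3 0 -3)], sign=+1
I_A²/I_B² = (21/715)/(5/2002) = 294/25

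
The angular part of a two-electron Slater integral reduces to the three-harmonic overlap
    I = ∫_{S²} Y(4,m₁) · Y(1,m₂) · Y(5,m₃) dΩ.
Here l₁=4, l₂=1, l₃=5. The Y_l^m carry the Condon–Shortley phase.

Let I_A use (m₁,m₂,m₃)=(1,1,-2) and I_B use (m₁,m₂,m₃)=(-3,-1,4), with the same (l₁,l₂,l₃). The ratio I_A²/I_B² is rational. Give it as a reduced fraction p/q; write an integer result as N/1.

7/12

l's match ⇒ only the (l;m) 3-j factors differ between A and B.
A: triangle coeff Δ(4,1,5) = 1/495; Σ_t [0,0]: t=0:+1/1440 = 1/1440; (3j)²=7/165 [(4 1 5; 1 1 -2)], sign=-1
B: triangle coeff Δ(4,1,5) = 1/495; Σ_t [0,0]: t=0:+1/10080 = 1/10080; (3j)²=4/55 [(4 1 5; -3 -1 4)], sign=-1
I_A²/I_B² = (7/165)/(4/55) = 7/12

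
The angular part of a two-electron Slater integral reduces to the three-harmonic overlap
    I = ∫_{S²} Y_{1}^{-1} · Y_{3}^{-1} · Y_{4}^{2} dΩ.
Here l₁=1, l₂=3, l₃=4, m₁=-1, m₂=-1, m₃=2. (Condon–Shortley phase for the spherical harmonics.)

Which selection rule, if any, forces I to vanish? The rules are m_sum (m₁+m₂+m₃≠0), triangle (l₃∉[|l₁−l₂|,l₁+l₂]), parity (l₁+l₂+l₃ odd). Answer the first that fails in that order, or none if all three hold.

m₁+m₂+m₃ = -1 − 1 + 2 = 0  ✓
triangle: |1−3|=2 ≤ l₃=4 ≤ 1+3=4  ✓
parity: l₁+l₂+l₃ = 8 is even  ✓

none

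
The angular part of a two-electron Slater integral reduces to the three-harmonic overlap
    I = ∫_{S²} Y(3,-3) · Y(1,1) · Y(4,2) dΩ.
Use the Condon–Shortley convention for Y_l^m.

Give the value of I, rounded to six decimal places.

m-sum 0 ✓  L=8 even ✓  2≤4≤4 ✓
Π(2lᵢ+1) = 7×3×9 = 189
triangle coeff Δ(3,1,4) = 1/252
Σ_t [0,0]: t=0:+1/36 = 1/36
(3j)²=4/63 [(3 1 4; 0 0 0)], sign=+1
Σ_t [0,0]: t=0:+1/1440 = 1/1440
(3j)²=1/252 [(3 1 4; -3 1 2)], sign=+1
⇒ 4πI² = 1/21
I = (+1)√(1/21/(4π)) = 0.06155813

0.061558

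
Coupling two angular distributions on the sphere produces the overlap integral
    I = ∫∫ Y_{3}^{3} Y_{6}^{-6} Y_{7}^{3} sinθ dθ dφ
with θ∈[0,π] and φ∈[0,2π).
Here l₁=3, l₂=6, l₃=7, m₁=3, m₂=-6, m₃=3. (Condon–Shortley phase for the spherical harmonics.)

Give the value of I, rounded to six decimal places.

0.026979

m-sum 0 ✓  L=16 even ✓  3≤7≤9 ✓
Π(2lᵢ+1) = 7×13×15 = 1365
triangle coeff Δ(3,6,7) = 1/2042040
Σ_t [0,2]: t=0:+1/207360 t=1:−1/57600 t=2:+1/207360 = -1/129600
(3j)²=168/12155 [(3 6 7; 0 0 0)], sign=+1
Σ_t [0,0]: t=0:+1/174182400 = 1/174182400
(3j)²=3/6188 [(3 6 7; 3 -6 3)], sign=+1
⇒ 4πI² = 378/41327
I = (+1)√(378/41327/(4π)) = 0.02697889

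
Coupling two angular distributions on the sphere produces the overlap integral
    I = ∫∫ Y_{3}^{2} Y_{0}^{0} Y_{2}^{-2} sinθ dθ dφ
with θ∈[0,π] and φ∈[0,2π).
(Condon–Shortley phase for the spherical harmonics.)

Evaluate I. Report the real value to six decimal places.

0.000000

triangle: need 3≤l₃≤3, have 2; I=0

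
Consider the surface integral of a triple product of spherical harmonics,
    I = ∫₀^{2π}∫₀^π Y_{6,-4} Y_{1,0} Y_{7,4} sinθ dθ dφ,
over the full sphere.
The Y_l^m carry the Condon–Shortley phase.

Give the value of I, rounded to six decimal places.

0.201000

m-sum 0 ✓  L=14 even ✓  5≤7≤7 ✓
Π(2lᵢ+1) = 13×3×15 = 585
triangle coeff Δ(6,1,7) = 1/1365
Σ_t [0,0]: t=0:+1/518400 = 1/518400
(3j)²=7/195 [(6 1 7; 0 0 0)], sign=-1
Σ_t [0,0]: t=0:+1/7257600 = 1/7257600
(3j)²=11/455 [(6 1 7; -4 0 4)], sign=-1
⇒ 4πI² = 33/65
I = (+1)√(33/65/(4π)) = 0.20099968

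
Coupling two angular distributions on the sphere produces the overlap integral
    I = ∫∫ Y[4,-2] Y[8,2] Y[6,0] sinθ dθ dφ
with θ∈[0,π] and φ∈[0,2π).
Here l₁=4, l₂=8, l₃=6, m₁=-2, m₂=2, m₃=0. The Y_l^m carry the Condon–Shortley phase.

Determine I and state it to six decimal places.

Checks pass: Σm=0; 18 even; l₃=6∈[4,12].
(2·4+1)(2·8+1)(2·6+1) = 1989
Δ: 6! 2! 10! / 19! → 1/23279256
sum: t=2:+1/1658880 t=3:−1/518400 t=4:+1/1658880 = -1/1382400
3j²(4 8 6; 0 0 0) = Δ·Π!·Σ² = 504/46189  (sign -1)
sum: t=4:+1/1658880 t=5:−1/1728000 t=6:+1/24883200 = 1/15552000
3j²(4 8 6; -2 2 0) = Δ·Π!·Σ² = 16/46189  (sign +1)
combine: 4πI² = 1989·504/46189·16/46189 = 72576/9653501
take √, sign -1: I = -0.02445959

-0.024460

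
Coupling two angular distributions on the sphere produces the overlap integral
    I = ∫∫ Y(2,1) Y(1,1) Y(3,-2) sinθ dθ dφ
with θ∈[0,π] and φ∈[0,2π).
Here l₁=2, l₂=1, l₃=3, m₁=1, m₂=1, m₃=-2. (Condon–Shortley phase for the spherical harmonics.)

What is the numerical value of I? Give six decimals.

Checks pass: Σm=0; 6 even; l₃=3∈[1,3].
(2·2+1)(2·1+1)(2·3+1) = 105
Δ: 0! 4! 2! / 7! → 1/105
sum: t=0:+1/4 = 1/4
3j²(2 1 3; 0 0 0) = Δ·Π!·Σ² = 3/35  (sign -1)
sum: t=0:+1/12 = 1/12
3j²(2 1 3; 1 1 -2) = Δ·Π!·Σ² = 2/21  (sign -1)
combine: 4πI² = 105·3/35·2/21 = 6/7
take √, sign +1: I = 0.26116903

0.261169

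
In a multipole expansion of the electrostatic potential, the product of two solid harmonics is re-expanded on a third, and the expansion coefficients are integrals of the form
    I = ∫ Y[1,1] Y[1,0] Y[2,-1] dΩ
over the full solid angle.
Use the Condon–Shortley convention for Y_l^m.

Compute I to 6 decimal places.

Checks pass: Σm=0; 4 even; l₃=2∈[0,2].
(2·1+1)(2·1+1)(2·2+1) = 45
Δ: 0! 2! 2! / 5! → 1/30
sum: t=0:+1/1 = 1/1
3j²(1 1 2; 0 0 0) = Δ·Π!·Σ² = 2/15  (sign +1)
sum: t=0:+1/2 = 1/2
3j²(1 1 2; 1 0 -1) = Δ·Π!·Σ² = 1/10  (sign -1)
combine: 4πI² = 45·2/15·1/10 = 3/5
take √, sign -1: I = -0.21850969

-0.218510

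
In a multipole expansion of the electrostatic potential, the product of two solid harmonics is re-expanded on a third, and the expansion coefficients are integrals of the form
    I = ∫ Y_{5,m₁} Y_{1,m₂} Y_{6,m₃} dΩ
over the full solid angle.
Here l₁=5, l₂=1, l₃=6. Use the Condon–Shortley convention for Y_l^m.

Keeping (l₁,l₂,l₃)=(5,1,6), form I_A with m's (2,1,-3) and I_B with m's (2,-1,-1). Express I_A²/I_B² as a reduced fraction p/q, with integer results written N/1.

18/5

l's match ⇒ only the (l;m) 3-j factors differ between A and B.
A: triangle coeff Δ(5,1,6) = 1/858; Σ_t [0,0]: t=0:+1/60480 = 1/60480; (3j)²=6/143 [(5 1 6; 2 1 -3)], sign=-1
B: triangle coeff Δ(5,1,6) = 1/858; Σ_t [0,0]: t=0:+1/60480 = 1/60480; (3j)²=5/429 [(5 1 6; 2 -1 -1)], sign=-1
I_A²/I_B² = (6/143)/(5/429) = 18/5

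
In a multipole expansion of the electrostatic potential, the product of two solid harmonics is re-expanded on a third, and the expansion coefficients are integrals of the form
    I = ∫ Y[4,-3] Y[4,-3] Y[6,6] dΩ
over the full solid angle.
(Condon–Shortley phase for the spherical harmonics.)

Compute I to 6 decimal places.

Rules hold: Σm=0, L=14 even, 0≤6≤8.
N = 9·9·13 = 1053
Δ = 2!·6!·6!/15! = 1/1261260
Racah Σ t=0..2: t=0:+1/4608 t=1:−1/1296 t=2:+1/4608 = -7/20736
⇒ 3j(4 4 6; 0 0 0)² = 20/1287, sgn -1
Racah Σ t=1..1: t=1:−1/518400 = -1/518400
⇒ 3j(4 4 6; -3 -3 6)² = 7/195, sgn -1
4πI² = N·(3j₀)²·(3jₘ)² = 84/143
I = +1·√(0.587413/4π) = 0.21620548

0.216205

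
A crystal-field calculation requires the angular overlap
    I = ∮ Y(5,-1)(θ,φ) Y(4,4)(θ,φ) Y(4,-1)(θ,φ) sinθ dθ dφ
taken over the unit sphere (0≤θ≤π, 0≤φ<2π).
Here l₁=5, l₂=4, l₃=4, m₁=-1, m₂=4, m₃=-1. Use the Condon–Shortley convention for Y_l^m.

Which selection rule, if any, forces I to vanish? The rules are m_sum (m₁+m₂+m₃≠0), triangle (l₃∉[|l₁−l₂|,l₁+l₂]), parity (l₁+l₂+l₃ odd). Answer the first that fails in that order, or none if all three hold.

m_sum

Σmᵢ = 2  ✗
l₃∈[|l₁−l₂|,l₁+l₂]=[1,9], have l₃=4
Σlᵢ = 13 ⇒ odd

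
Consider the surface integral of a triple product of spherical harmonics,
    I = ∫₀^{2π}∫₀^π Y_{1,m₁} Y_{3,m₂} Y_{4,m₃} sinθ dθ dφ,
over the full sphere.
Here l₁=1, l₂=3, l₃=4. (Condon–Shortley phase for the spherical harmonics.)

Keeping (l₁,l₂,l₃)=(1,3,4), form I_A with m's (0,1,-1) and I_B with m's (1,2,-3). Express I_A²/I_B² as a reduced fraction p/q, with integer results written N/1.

5/7

Same 1,3,4: normalisation and zero-m 3j drop out of the ratio.
A: Δ: 0! 2! 6! / 9! → 1/252; sum: t=0:+1/48 = 1/48; 3j²(1 3 4; 0 1 -1) = Δ·Π!·Σ² = 5/84  (sign -1)
B: Δ: 0! 2! 6! / 9! → 1/252; sum: t=0:+1/240 = 1/240; 3j²(1 3 4; 1 2 -3) = Δ·Π!·Σ² = 1/12  (sign -1)
I_A²/I_B² = (5/84)/(1/12) = 5/7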